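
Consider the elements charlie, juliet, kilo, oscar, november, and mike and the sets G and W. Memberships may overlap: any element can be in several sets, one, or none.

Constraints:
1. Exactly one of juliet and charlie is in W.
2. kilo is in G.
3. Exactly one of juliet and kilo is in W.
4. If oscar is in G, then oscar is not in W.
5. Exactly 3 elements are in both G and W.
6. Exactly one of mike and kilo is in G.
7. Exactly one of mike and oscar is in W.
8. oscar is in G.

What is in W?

W = {charlie, kilo, mike, november}

From (2): kilo ∈ G.
From (8): oscar ∈ G.
(4): oscar ∉ W.
(6) (exactly one): mike ∉ G.
(7) (exactly one): mike ∈ W.
Suppose charlie ∉ W: no assignment then satisfies all the clues, so charlie ∈ W.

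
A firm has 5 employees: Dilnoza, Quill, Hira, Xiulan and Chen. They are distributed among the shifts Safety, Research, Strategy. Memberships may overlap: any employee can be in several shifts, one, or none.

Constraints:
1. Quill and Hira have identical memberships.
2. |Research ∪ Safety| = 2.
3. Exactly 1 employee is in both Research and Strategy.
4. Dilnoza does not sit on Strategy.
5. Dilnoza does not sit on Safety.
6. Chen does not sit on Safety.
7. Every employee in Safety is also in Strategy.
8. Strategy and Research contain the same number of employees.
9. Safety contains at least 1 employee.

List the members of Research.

Research = {Dilnoza, Xiulan}

From (4): Dilnoza ∉ Strategy.
From (5): Dilnoza ∉ Safety.
From (6): Chen ∉ Safety.
Suppose Dilnoza ∉ Research: no assignment then satisfies all the clues, so Dilnoza ∈ Research.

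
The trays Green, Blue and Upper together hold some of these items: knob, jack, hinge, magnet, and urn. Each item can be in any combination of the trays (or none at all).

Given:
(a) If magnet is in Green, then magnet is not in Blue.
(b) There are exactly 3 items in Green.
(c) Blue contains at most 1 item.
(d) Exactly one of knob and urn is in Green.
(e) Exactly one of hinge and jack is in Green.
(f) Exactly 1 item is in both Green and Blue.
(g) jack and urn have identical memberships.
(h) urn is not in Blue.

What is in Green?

Green = {hinge, knob, magnet}

From (h): urn ∉ Blue.
(g): jack matches urn: jack ∉ Blue.
Suppose knob ∉ Green: no assignment then satisfies all the clues, so knob ∈ Green.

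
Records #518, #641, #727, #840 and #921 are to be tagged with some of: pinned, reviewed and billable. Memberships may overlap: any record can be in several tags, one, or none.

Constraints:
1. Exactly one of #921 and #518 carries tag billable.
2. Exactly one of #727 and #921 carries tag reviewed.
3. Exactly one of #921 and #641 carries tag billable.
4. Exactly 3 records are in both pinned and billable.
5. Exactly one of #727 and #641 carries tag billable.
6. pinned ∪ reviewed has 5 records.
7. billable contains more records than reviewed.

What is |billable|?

3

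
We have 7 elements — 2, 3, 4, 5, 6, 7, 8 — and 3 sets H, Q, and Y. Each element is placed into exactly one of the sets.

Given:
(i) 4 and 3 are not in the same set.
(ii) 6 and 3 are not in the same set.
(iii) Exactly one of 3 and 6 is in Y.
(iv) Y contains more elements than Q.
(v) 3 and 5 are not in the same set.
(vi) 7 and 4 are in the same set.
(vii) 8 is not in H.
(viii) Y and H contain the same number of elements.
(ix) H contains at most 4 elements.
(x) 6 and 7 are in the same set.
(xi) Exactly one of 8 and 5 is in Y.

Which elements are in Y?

Y = {2, 3, 8}

From (vii): 8 ∉ H.
Suppose 2 ∉ Y: no assignment then satisfies all the clues, so 2 ∈ Y.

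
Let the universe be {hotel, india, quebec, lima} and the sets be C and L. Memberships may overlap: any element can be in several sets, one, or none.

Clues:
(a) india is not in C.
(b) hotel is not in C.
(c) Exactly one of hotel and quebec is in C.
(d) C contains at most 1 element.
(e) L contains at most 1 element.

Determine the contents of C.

C = {quebec}

From (a): india ∉ C.
From (b): hotel ∉ C.
(c) (exactly one): quebec ∈ C.
(d): C already has 1, so the rest are out.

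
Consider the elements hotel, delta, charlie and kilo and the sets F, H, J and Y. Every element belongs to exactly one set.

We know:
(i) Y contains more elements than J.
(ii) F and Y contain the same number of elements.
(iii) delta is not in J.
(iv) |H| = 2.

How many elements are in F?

1

From (iii): delta ∉ J.
Suppose hotel ∈ J: no assignment then satisfies all the clues, so hotel ∉ J.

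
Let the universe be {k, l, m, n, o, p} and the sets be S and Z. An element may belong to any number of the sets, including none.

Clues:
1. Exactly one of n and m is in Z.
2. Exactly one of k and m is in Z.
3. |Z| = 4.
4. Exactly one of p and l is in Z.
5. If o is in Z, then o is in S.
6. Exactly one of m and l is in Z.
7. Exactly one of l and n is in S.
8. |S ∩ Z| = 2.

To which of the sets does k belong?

k: Z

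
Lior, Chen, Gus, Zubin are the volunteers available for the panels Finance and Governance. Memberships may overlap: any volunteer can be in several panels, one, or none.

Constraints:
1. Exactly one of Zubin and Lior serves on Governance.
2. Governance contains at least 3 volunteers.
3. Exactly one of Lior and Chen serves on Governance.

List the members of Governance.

Governance = {Chen, Gus, Zubin}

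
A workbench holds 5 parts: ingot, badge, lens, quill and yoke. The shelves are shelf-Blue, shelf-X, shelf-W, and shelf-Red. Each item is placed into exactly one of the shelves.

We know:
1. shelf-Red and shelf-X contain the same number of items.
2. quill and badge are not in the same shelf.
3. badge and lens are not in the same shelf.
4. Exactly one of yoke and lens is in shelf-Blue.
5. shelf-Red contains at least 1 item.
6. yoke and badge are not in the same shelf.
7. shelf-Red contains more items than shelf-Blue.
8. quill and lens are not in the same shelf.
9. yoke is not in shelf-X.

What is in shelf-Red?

shelf-Red = {quill, yoke}

From (9): yoke ∉ shelf-X.
Suppose ingot ∈ shelf-Red: no assignment then satisfies all the clues, so ingot ∉ shelf-Red.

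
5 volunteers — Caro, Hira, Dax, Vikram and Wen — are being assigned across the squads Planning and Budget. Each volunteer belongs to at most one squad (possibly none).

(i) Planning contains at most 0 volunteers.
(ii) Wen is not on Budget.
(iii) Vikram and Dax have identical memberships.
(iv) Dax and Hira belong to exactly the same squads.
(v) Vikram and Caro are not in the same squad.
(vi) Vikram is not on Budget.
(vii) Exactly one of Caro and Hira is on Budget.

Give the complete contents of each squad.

From (ii): Wen ∉ Budget.
From (vi): Vikram ∉ Budget.
(i): Planning already has 0, so the rest are out.
(iii): Dax matches Vikram: Dax ∉ Budget.
(iv): Hira matches Dax: Hira ∉ Budget.
(vii) (exactly one): Caro ∈ Budget.

Planning = {}; Budget = {Caro}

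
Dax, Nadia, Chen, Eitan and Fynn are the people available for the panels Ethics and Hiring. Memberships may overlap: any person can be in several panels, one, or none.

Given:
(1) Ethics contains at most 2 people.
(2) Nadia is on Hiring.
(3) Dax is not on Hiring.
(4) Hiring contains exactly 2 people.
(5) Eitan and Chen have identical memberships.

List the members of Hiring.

Hiring = {Fynn, Nadia}

From (2): Nadia ∈ Hiring.
From (3): Dax ∉ Hiring.
Suppose Chen ∈ Hiring: no assignment then satisfies all the clues, so Chen ∉ Hiring.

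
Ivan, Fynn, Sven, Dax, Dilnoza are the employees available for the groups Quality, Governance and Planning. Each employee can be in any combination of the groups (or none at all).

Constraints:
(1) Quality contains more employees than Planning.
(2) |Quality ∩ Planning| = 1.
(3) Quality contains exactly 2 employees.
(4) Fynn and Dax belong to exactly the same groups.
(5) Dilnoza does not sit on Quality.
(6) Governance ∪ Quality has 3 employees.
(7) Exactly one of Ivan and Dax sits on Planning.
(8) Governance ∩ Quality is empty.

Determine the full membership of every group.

From (5): Dilnoza ∉ Quality.
Suppose Ivan ∉ Quality: no assignment then satisfies all the clues, so Ivan ∈ Quality.

Quality = {Ivan, Sven}; Governance = {Dilnoza}; Planning = {Ivan}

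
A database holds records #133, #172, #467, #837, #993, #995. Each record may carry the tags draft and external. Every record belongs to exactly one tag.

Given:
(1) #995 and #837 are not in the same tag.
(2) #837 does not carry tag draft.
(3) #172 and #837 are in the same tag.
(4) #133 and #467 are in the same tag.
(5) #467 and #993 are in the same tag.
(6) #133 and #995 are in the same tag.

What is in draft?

draft = {#133, #467, #993, #995}

From (2): #837 ∉ draft.
(3): #172 matches #837: #172 ∉ draft.
Only one tag left: #172 ∈ external.
Only one tag left: #837 ∈ external.
(1): #995 ∉ external.
(6): #133 matches #995: #133 ∉ external.
Only one tag left: #133 ∈ draft.
Only one tag left: #995 ∈ draft.
(4): #467 matches #133: #467 ∈ draft.
(5): #993 matches #467: #993 ∈ draft.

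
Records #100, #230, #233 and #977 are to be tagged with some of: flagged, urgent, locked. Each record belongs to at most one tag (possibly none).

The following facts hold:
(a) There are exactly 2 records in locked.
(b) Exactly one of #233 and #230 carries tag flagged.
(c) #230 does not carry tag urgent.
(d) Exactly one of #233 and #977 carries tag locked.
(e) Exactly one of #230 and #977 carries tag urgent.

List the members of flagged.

flagged = {#230}

From (c): #230 ∉ urgent.
(e) (exactly one): #977 ∈ urgent.
(d) (exactly one): #233 ∈ locked.
(b) (exactly one): #230 ∈ flagged.
(a): only 2 candidates remain for locked, so all are in.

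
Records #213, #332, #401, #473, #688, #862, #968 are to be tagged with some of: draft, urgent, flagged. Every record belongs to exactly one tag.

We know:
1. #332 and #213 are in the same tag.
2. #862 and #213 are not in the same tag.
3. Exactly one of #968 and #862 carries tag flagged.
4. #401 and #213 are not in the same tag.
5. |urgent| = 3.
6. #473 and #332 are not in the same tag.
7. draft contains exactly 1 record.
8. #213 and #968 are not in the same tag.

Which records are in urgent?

urgent = {#213, #332, #688}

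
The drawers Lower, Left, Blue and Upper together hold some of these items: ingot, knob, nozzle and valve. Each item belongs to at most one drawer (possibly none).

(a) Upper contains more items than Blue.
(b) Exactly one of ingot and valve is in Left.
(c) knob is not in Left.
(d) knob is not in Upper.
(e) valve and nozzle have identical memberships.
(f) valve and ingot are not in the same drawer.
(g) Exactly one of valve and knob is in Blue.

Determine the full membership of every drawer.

Lower = {}; Left = {ingot}; Blue = {knob}; Upper = {nozzle, valve}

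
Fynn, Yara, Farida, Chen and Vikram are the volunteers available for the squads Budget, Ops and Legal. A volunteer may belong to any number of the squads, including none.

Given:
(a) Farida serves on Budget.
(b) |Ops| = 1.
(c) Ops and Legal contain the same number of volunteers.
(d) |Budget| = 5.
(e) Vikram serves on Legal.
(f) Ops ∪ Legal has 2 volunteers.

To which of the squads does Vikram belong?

From (a): Farida ∈ Budget.
From (e): Vikram ∈ Legal.
(d): only 5 candidates remain for Budget, so all are in.
Suppose Vikram ∈ Ops: no assignment then satisfies all the clues, so Vikram ∉ Ops.

Vikram: Budget, Legal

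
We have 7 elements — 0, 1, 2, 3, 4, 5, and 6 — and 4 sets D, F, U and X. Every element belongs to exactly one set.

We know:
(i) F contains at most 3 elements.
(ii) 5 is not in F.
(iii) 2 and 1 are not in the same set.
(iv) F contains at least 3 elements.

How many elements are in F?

3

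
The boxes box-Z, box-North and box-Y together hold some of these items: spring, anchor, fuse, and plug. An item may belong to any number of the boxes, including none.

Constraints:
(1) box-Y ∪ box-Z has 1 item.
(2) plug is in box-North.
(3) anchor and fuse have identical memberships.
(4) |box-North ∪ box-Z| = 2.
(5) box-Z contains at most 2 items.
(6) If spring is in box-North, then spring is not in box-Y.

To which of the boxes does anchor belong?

From (2): plug ∈ box-North.
Suppose anchor ∈ box-Z: no assignment then satisfies all the clues, so anchor ∉ box-Z.

anchor: none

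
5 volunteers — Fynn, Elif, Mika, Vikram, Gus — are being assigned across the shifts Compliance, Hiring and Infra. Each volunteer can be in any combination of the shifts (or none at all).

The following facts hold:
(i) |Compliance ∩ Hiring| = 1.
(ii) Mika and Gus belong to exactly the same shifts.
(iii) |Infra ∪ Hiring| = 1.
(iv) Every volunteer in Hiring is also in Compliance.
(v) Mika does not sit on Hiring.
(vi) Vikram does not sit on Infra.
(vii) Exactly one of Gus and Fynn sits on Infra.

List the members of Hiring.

Hiring = {Fynn}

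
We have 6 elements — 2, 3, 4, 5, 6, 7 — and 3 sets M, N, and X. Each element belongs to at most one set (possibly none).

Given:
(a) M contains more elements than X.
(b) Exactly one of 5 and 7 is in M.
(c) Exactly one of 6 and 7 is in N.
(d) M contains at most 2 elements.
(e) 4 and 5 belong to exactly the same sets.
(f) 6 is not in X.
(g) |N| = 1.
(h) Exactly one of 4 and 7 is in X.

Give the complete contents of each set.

M = {4, 5}; N = {6}; X = {7}

From (f): 6 ∉ X.
Suppose 2 ∈ M: no assignment then satisfies all the clues, so 2 ∉ M.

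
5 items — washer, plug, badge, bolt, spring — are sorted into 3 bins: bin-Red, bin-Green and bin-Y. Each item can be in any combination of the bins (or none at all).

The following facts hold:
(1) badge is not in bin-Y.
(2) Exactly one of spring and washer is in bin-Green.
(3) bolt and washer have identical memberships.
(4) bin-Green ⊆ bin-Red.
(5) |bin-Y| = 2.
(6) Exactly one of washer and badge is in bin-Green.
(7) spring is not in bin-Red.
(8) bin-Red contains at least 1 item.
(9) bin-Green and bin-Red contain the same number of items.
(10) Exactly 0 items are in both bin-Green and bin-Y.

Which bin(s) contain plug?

plug: bin-Y

From (1): badge ∉ bin-Y.
From (7): spring ∉ bin-Red.
(4) contrapositive: spring ∉ bin-Green.
(2) (exactly one): washer ∈ bin-Green.
(3): bolt matches washer: bolt ∈ bin-Green.
(4) with washer ∈ bin-Green: washer ∈ bin-Red.
(4) with bolt ∈ bin-Green: bolt ∈ bin-Red.
(6) (exactly one): badge ∉ bin-Green.
Suppose plug ∈ bin-Red: no assignment then satisfies all the clues, so plug ∉ bin-Red.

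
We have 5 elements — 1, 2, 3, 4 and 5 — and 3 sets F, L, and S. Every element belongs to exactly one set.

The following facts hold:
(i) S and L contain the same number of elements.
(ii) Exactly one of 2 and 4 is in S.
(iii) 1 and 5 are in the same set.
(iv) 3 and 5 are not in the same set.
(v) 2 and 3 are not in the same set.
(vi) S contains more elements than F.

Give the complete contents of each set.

F = {2}; L = {1, 5}; S = {3, 4}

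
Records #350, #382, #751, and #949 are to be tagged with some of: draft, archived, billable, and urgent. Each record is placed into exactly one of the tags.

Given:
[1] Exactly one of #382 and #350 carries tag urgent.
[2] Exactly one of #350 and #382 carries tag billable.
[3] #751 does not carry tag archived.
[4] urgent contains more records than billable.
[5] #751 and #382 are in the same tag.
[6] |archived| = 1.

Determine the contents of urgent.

From (3): #751 ∉ archived.
(5): #382 matches #751: #382 ∉ archived.
Suppose #350 ∈ urgent: no assignment then satisfies all the clues, so #350 ∉ urgent.

urgent = {#382, #751}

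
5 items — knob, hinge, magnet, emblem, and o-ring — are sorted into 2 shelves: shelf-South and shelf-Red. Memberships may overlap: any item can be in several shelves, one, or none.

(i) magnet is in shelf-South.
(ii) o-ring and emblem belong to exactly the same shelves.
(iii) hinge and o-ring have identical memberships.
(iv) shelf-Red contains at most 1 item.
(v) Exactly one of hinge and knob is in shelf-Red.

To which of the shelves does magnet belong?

magnet: shelf-South

From (i): magnet ∈ shelf-South.
Suppose magnet ∈ shelf-Red: no assignment then satisfies all the clues, so magnet ∉ shelf-Red.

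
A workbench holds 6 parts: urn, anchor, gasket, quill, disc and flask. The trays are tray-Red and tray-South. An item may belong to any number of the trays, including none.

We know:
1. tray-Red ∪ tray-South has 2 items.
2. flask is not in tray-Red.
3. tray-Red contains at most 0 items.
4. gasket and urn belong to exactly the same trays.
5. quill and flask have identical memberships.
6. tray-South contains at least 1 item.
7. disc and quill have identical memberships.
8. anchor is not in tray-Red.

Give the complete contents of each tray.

tray-Red = {}; tray-South = {gasket, urn}

From (2): flask ∉ tray-Red.
From (8): anchor ∉ tray-Red.
(3): tray-Red already has 0, so the rest are out.
Suppose urn ∉ tray-South: no assignment then satisfies all the clues, so urn ∈ tray-South.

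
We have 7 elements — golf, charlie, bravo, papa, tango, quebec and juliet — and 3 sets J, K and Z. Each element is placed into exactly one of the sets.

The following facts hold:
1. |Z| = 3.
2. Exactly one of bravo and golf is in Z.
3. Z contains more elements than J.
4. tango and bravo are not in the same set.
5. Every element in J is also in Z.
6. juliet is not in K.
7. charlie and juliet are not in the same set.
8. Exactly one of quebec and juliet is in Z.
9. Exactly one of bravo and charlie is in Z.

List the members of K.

K = {charlie, golf, quebec, tango}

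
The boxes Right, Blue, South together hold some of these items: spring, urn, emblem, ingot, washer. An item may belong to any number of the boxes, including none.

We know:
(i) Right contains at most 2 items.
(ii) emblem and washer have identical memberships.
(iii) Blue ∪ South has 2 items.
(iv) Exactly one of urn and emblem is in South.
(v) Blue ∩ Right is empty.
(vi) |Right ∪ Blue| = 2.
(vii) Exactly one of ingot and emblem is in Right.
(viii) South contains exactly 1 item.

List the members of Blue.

Blue = {spring}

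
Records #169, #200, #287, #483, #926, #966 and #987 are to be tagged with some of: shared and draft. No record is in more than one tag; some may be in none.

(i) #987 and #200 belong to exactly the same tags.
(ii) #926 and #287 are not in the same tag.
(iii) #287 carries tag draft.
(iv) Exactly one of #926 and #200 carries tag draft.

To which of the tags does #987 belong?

From (iii): #287 ∈ draft.
(ii): #926 ∉ draft.
(iv) (exactly one): #200 ∈ draft.
(i): #987 matches #200: #987 ∉ shared.
(i): #987 matches #200: #987 ∈ draft.

#987: draft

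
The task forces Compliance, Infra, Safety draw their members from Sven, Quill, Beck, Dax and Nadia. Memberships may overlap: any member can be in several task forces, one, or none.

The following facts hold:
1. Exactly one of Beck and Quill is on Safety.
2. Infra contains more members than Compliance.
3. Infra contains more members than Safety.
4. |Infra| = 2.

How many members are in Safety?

1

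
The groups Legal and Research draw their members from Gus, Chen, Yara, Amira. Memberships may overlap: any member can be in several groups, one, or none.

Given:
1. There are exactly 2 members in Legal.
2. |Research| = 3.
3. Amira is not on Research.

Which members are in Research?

Research = {Chen, Gus, Yara}

From (3): Amira ∉ Research.
(2): only 3 candidates remain for Research, so all are in.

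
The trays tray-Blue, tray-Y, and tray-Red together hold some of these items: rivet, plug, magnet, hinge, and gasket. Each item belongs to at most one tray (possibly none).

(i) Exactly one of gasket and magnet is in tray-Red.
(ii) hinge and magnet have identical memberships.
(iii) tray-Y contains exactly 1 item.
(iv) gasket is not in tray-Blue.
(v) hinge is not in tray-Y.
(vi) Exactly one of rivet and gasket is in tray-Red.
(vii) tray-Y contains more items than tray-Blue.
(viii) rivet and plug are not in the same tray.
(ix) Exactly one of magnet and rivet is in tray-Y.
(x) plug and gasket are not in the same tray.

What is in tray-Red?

From (iv): gasket ∉ tray-Blue.
From (v): hinge ∉ tray-Y.
(ii): magnet matches hinge: magnet ∉ tray-Y.
(ix) (exactly one): rivet ∈ tray-Y.
(iii): tray-Y already has 1, so the rest are out.
(vi) (exactly one): gasket ∈ tray-Red.
(x): plug ∉ tray-Red.
(i) (exactly one): magnet ∉ tray-Red.
(ii): hinge matches magnet: hinge ∉ tray-Red.

tray-Red = {gasket}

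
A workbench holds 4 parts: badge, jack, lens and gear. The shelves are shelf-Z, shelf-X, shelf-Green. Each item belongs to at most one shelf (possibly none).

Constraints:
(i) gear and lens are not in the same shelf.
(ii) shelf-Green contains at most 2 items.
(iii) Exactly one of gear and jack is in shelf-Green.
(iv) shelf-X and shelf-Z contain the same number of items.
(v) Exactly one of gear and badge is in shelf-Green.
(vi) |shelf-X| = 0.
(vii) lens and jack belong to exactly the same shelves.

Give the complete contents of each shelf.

shelf-Z = {}; shelf-X = {}; shelf-Green = {gear}

(vi): shelf-X already has 0, so the rest are out.
Suppose badge ∈ shelf-Z: no assignment then satisfies all the clues, so badge ∉ shelf-Z.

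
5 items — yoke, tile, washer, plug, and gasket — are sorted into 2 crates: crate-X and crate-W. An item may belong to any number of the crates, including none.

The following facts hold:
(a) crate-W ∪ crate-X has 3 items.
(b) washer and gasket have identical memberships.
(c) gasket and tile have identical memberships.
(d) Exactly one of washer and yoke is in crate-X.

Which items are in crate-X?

crate-X = {gasket, tile, washer}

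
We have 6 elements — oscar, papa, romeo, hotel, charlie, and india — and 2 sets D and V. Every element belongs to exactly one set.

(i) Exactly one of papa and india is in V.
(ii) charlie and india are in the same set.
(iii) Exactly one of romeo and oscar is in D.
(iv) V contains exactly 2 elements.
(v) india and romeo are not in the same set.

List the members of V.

V = {papa, romeo}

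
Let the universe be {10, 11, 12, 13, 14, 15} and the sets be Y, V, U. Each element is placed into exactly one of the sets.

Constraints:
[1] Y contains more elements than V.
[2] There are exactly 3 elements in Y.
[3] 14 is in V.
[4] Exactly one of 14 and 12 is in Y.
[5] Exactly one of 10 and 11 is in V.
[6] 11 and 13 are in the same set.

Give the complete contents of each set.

Y = {11, 12, 13}; V = {10, 14}; U = {15}

From (3): 14 ∈ V.
(4) (exactly one): 12 ∈ Y.
Suppose 10 ∈ Y: no assignment then satisfies all the clues, so 10 ∉ Y.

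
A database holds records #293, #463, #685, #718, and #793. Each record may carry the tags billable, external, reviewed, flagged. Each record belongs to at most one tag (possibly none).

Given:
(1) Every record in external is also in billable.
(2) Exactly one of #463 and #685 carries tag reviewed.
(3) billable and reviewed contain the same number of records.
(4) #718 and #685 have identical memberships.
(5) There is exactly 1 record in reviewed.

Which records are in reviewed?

reviewed = {#463}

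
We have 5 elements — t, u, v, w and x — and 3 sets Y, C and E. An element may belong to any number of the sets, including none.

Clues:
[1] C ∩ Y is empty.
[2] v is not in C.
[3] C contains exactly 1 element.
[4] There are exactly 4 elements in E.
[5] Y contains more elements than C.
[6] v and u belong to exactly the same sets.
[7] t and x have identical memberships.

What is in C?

C = {w}

From (2): v ∉ C.
(6): u matches v: u ∉ C.
Suppose t ∈ C: no assignment then satisfies all the clues, so t ∉ C.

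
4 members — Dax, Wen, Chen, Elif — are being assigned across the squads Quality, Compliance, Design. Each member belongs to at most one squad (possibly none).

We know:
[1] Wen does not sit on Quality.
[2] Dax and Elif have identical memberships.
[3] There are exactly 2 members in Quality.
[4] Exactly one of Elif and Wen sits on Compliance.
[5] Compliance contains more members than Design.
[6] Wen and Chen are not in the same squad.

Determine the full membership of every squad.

Quality = {Dax, Elif}; Compliance = {Wen}; Design = {}

From (1): Wen ∉ Quality.
Suppose Dax ∉ Quality: no assignment then satisfies all the clues, so Dax ∈ Quality.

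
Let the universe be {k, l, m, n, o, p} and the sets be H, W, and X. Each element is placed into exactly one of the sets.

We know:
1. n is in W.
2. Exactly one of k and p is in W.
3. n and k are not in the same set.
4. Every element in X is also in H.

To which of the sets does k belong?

k: H

From (1): n ∈ W.
(3): k ∉ W.
(2) (exactly one): p ∈ W.
Suppose k ∉ H: no assignment then satisfies all the clues, so k ∈ H.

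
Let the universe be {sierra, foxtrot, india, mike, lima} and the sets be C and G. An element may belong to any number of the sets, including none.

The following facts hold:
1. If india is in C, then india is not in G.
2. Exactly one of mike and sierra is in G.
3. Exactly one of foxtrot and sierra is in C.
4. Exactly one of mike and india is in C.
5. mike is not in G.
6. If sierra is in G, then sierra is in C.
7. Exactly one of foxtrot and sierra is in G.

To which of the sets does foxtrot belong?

foxtrot: none

From (5): mike ∉ G.
(2) (exactly one): sierra ∈ G.
(6): sierra ∈ C.
(7) (exactly one): foxtrot ∉ G.
(3) (exactly one): foxtrot ∉ C.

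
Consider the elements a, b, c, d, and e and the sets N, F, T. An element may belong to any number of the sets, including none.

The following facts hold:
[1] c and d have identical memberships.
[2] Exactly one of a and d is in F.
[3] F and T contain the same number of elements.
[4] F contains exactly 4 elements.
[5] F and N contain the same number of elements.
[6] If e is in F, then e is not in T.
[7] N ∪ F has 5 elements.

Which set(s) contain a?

a: N, T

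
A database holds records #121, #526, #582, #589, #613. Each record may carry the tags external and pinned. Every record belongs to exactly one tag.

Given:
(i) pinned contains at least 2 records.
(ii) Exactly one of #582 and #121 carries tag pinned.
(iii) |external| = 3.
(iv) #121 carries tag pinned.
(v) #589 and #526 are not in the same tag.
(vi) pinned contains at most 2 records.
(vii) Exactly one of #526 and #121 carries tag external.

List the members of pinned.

pinned = {#121, #589}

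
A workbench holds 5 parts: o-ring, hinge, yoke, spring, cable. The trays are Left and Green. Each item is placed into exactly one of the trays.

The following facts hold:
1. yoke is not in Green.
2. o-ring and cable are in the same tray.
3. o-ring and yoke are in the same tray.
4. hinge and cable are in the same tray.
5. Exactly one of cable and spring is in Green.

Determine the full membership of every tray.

Left = {cable, hinge, o-ring, yoke}; Green = {spring}

From (1): yoke ∉ Green.
(3): o-ring matches yoke: o-ring ∉ Green.
Only one tray left: o-ring ∈ Left.
Only one tray left: yoke ∈ Left.
(2): cable matches o-ring: cable ∈ Left.
(4): hinge matches cable: hinge ∈ Left.
(5) (exactly one): spring ∈ Green.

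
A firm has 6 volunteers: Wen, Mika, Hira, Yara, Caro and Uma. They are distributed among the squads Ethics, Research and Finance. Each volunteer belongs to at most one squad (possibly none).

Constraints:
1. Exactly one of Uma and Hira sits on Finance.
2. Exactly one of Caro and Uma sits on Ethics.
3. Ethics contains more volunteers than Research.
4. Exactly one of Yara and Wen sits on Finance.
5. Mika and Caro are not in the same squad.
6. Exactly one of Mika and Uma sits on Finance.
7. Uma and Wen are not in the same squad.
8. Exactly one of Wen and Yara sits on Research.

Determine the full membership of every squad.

Ethics = {Caro, Hira}; Research = {Wen}; Finance = {Uma, Yara}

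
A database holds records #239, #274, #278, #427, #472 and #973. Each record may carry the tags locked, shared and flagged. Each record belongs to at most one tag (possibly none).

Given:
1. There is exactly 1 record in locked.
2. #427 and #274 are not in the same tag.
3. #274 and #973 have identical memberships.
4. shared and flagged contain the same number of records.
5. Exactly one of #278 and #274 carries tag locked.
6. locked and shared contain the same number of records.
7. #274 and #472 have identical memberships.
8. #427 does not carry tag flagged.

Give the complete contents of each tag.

locked = {#278}; shared = {#427}; flagged = {#239}

From (8): #427 ∉ flagged.
Suppose #239 ∈ locked: no assignment then satisfies all the clues, so #239 ∉ locked.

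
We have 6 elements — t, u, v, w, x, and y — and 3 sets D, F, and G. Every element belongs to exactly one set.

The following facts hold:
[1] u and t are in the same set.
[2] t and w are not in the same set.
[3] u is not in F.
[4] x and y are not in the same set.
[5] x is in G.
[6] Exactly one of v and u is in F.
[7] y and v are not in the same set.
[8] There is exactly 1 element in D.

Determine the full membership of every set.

D = {y}; F = {v, w}; G = {t, u, x}

From (3): u ∉ F.
From (5): x ∈ G.
(1): t matches u: t ∉ F.
(4): y ∉ G.
(6) (exactly one): v ∈ F.
(7): y ∉ F.
Only one set left: y ∈ D.
(8): D already has 1, so the rest are out.
Only one set left: t ∈ G.
Only one set left: u ∈ G.
(2): w ∉ G.
Only one set left: w ∈ F.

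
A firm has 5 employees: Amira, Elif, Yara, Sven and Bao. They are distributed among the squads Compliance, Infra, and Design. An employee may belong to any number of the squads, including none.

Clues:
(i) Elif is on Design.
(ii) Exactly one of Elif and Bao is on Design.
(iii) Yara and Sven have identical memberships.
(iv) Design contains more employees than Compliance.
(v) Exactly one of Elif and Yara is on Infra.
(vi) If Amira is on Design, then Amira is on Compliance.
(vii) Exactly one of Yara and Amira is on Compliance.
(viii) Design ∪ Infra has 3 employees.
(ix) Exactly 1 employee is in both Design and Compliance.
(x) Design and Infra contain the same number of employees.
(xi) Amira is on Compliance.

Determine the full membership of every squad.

Compliance = {Amira}; Infra = {Bao, Elif}; Design = {Amira, Elif}

From (i): Elif ∈ Design.
From (xi): Amira ∈ Compliance.
(ii) (exactly one): Bao ∉ Design.
(vii) (exactly one): Yara ∉ Compliance.
(iii): Sven matches Yara: Sven ∉ Compliance.
Suppose Amira ∈ Infra: no assignment then satisfies all the clues, so Amira ∉ Infra.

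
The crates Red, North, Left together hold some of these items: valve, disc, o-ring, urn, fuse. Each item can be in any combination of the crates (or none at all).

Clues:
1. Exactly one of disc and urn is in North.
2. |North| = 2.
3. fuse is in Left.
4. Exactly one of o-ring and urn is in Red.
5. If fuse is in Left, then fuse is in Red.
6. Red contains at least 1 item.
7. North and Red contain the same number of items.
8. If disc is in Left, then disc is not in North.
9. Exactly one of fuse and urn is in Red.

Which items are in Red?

Red = {fuse, o-ring}

From (3): fuse ∈ Left.
(5): fuse ∈ Red.
(9) (exactly one): urn ∉ Red.
(4) (exactly one): o-ring ∈ Red.
Suppose valve ∈ Red: no assignment then satisfies all the clues, so valve ∉ Red.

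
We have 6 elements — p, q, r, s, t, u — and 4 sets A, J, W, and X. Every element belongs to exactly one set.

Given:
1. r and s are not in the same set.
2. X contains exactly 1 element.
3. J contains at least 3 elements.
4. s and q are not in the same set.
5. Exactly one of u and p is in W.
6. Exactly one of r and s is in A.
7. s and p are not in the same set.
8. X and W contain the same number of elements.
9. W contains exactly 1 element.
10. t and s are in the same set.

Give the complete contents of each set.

A = {r}; J = {s, t, u}; W = {p}; X = {q}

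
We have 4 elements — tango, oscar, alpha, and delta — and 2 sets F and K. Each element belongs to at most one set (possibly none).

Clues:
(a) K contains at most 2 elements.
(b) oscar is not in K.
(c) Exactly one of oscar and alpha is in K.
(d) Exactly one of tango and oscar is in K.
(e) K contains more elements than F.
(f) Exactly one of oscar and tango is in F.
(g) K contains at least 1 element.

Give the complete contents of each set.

From (b): oscar ∉ K.
(c) (exactly one): alpha ∈ K.
(d) (exactly one): tango ∈ K.
(f) (exactly one): oscar ∈ F.
(a): K already has 2, so the rest are out.
Suppose delta ∈ F: no assignment then satisfies all the clues, so delta ∉ F.

F = {oscar}; K = {alpha, tango}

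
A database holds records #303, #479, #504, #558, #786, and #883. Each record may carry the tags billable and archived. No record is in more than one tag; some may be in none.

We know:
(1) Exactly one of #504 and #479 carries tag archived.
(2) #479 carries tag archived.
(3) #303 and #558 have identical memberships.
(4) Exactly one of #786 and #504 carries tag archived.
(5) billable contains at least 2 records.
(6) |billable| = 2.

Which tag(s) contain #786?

#786: archived

From (2): #479 ∈ archived.
(1) (exactly one): #504 ∉ archived.
(4) (exactly one): #786 ∈ archived.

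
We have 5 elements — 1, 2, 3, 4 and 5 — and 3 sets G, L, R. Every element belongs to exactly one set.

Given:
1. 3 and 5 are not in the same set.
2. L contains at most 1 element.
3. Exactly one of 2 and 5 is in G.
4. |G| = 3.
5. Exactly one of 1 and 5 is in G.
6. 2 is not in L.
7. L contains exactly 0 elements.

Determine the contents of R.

R = {4, 5}

From (6): 2 ∉ L.
(7): L already has 0, so the rest are out.
Suppose 1 ∈ R: no assignment then satisfies all the clues, so 1 ∉ R.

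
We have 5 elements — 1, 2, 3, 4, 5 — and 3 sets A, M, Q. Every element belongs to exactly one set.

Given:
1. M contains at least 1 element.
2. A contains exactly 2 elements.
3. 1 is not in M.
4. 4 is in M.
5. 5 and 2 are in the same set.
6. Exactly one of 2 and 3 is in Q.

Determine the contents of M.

M = {4}

From (3): 1 ∉ M.
From (4): 4 ∈ M.
Suppose 2 ∈ M: no assignment then satisfies all the clues, so 2 ∉ M.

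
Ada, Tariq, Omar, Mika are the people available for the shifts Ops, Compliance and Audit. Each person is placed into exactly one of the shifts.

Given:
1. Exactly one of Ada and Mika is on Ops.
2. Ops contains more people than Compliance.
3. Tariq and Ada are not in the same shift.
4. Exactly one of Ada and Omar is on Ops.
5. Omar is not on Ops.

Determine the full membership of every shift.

Ops = {Ada}; Compliance = {}; Audit = {Mika, Omar, Tariq}

From (5): Omar ∉ Ops.
(4) (exactly one): Ada ∈ Ops.
(1) (exactly one): Mika ∉ Ops.
(3): Tariq ∉ Ops.
Suppose Tariq ∈ Compliance: no assignment then satisfies all the clues, so Tariq ∉ Compliance.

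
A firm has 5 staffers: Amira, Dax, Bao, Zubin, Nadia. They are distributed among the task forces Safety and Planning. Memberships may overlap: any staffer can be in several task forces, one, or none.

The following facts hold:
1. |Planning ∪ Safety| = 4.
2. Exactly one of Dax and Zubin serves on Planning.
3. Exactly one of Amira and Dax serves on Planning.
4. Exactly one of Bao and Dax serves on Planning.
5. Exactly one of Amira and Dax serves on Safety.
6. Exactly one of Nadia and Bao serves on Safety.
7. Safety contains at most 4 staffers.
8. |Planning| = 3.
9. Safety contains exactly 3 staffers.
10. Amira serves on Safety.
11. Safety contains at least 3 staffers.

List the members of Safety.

Safety = {Amira, Nadia, Zubin}

From (10): Amira ∈ Safety.
(5) (exactly one): Dax ∉ Safety.
Suppose Bao ∈ Safety: no assignment then satisfies all the clues, so Bao ∉ Safety.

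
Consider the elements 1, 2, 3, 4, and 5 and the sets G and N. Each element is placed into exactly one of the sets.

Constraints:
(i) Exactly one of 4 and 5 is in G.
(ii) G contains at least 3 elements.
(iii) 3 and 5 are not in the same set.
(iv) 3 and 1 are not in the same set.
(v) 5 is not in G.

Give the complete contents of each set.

G = {2, 3, 4}; N = {1, 5}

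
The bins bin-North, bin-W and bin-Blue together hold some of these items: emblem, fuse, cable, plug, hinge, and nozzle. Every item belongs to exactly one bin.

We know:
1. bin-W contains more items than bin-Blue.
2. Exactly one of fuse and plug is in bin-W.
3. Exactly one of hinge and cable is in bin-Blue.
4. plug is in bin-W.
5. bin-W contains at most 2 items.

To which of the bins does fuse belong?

fuse: bin-North

From (4): plug ∈ bin-W.
(2) (exactly one): fuse ∉ bin-W.
Suppose fuse ∉ bin-North: no assignment then satisfies all the clues, so fuse ∈ bin-North.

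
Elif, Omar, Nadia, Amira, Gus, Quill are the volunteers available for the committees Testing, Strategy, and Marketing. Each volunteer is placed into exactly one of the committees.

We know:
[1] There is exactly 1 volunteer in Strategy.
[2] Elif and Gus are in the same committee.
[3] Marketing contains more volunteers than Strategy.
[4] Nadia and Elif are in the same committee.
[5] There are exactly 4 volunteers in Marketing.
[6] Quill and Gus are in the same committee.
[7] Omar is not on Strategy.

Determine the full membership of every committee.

Testing = {Omar}; Strategy = {Amira}; Marketing = {Elif, Gus, Nadia, Quill}

From (7): Omar ∉ Strategy.
Suppose Elif ∈ Testing: no assignment then satisfies all the clues, so Elif ∉ Testing.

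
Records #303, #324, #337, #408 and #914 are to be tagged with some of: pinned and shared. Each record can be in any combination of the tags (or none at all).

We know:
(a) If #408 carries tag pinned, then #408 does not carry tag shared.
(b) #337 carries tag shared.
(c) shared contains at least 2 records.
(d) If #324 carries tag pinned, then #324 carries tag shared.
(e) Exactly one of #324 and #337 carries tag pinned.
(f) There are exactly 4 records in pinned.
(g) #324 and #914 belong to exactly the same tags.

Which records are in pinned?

From (b): #337 ∈ shared.
Suppose #303 ∉ pinned: no assignment then satisfies all the clues, so #303 ∈ pinned.

pinned = {#303, #324, #408, #914}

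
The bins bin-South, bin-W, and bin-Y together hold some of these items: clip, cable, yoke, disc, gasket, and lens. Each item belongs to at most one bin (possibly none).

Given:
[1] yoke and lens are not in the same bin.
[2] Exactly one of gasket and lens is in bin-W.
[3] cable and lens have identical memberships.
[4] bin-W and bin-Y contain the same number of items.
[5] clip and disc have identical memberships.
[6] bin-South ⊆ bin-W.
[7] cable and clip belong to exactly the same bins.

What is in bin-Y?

bin-Y = {yoke}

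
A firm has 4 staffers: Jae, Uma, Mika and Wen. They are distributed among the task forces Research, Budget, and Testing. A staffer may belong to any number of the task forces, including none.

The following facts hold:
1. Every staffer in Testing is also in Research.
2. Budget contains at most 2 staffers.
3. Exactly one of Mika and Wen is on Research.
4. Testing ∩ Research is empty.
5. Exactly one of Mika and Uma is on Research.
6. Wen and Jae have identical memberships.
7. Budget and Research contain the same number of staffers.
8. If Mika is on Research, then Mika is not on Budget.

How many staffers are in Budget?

1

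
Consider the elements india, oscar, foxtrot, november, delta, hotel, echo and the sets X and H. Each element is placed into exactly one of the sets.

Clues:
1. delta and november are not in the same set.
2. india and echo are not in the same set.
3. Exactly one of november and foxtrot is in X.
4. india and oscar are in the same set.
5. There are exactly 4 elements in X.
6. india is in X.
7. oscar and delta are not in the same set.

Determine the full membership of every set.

X = {hotel, india, november, oscar}; H = {delta, echo, foxtrot}

From (6): india ∈ X.
(2): echo ∉ X.
(4): oscar matches india: oscar ∈ X.
(7): delta ∉ X.
Only one set left: delta ∈ H.
Only one set left: echo ∈ H.
(1): november ∉ H.
Only one set left: november ∈ X.
(3) (exactly one): foxtrot ∉ X.
(5): only 4 candidates remain for X, so all are in.
Only one set left: foxtrot ∈ H.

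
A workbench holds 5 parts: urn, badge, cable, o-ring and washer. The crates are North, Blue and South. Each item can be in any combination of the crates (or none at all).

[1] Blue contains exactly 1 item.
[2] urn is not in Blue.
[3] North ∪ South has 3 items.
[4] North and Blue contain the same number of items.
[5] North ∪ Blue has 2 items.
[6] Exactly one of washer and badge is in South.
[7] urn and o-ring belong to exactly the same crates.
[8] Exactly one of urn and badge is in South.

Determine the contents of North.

North = {washer}

From (2): urn ∉ Blue.
(7): o-ring matches urn: o-ring ∉ Blue.
Suppose urn ∈ North: no assignment then satisfies all the clues, so urn ∉ North.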